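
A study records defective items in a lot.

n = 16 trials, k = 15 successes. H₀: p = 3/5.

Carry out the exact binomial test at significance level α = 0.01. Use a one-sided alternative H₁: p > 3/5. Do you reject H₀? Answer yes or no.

Exact binomial: n=16, k=15, p₀=3/5=0.6000
P(X≥15) from Σ C(n,i)·p₀^i·(1−p₀)^(n−i)
p-value (one-sided, H₁ greater) = 0.00329
At α=0.01: p < α → reject H₀

reject H₀: yes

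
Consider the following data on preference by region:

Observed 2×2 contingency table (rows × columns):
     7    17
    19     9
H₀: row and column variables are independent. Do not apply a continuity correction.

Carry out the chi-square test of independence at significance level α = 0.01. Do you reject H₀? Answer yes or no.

Row totals [24, 28], col totals [26, 26], n=52
χ² = (7−12.00)²/12.00 + (17−12.00)²/12.00 + (19−14.00)²/14.00 + (9−14.00)²/14.00 = 7.7381
df = 1
p-value (upper-tail) = 0.00541
At α=0.01: p < α → reject H₀

reject H₀: yes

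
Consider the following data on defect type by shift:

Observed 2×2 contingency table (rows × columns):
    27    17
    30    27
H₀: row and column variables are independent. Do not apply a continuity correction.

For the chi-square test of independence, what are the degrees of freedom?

df = (r−1)(c−1) = (2−1)·(2−1) = 1

degrees of freedom = 1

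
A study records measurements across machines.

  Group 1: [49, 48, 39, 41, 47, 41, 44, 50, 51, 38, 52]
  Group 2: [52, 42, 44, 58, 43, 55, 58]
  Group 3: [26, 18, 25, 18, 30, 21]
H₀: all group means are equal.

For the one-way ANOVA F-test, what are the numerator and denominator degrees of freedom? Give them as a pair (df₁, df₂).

degrees of freedom = [2, 21]

k = 3 groups, N = 24 total
df = (k−1, N−k) = (3−1, 24−3) = (2, 21)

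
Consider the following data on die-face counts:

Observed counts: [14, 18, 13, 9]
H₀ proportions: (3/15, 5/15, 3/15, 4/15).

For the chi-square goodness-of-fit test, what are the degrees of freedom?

degrees of freedom = 3

df = k − 1 = 4 − 1 = 3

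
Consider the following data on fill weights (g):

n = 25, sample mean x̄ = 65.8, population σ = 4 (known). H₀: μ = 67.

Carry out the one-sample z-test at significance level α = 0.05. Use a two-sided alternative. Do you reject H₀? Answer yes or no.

reject H₀: no

SE = σ/√n = 4/√25 = 0.8000
z = (x̄−μ₀)/SE = (65.8−67)/0.8000 = -1.5000
p-value (two-sided) = 0.13361
At α=0.05: p ≥ α → fail to reject H₀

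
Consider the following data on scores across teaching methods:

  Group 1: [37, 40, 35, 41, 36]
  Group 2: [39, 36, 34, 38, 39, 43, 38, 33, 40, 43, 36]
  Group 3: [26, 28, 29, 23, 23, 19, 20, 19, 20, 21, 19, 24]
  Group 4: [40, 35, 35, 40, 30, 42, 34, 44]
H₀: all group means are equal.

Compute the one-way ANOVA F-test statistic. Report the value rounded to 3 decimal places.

test statistic = 46.558

Group means [37.80, 38.09, 22.58, 37.50], grand mean 32.750
SSB = Σnᵢ(x̄ᵢ−x̄)² = 1862.124; SSW = ΣΣ(x−x̄ᵢ)² = 426.626
MSB = 1862.124/3 = 620.7081; MSW = 426.626/32 = 13.3321
F = MSB/MSW = 46.5576
df = (3, 32)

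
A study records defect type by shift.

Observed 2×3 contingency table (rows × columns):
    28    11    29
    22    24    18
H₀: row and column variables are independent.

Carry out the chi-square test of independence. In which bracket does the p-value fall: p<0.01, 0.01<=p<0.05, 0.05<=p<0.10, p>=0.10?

p-value bracket: 0.01<=p<0.05

Row totals [68, 64], col totals [50, 35, 47], n=132
χ² = (28−25.76)²/25.76 + (11−18.03)²/18.03 + (29−24.21)²/24.21 + (22−24.24)²/24.24 + (24−16.97)²/16.97 + (18−22.79)²/22.79 = 8.0092
df = 2
p-value (upper-tail) = 0.01823
→ bracket: 0.01<=p<0.05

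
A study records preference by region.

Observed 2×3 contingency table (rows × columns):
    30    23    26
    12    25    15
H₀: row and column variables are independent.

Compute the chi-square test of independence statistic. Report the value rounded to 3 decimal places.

Row totals [79, 52], col totals [42, 48, 41], n=131
χ² = (30−25.33)²/25.33 + (23−28.95)²/28.95 + (26−24.73)²/24.73 + (12−16.67)²/16.67 + (25−19.05)²/19.05 + (15−16.27)²/16.27 = 5.4139
df = 2

test statistic = 5.414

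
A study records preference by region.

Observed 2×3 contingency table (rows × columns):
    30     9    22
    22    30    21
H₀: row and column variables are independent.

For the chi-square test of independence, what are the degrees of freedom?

degrees of freedom = 2

df = (r−1)(c−1) = (2−1)·(3−1) = 2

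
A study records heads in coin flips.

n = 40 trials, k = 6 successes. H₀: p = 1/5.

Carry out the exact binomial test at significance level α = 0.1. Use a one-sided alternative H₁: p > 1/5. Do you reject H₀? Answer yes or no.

reject H₀: no

Exact binomial: n=40, k=6, p₀=1/5=0.2000
P(X≥6) from Σ C(n,i)·p₀^i·(1−p₀)^(n−i)
p-value (one-sided, H₁ greater) = 0.83867
At α=0.1: p ≥ α → fail to reject H₀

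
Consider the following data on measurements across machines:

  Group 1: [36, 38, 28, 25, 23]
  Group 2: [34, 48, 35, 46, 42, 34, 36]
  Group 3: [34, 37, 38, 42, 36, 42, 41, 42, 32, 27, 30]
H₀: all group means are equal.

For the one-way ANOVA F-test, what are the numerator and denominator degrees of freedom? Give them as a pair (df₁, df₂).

k = 3 groups, N = 23 total
df = (k−1, N−k) = (3−1, 23−3) = (2, 20)

degrees of freedom = [2, 20]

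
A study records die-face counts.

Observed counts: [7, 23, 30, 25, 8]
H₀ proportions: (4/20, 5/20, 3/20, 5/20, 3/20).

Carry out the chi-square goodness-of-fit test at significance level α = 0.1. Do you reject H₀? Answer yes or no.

n = 93; E_i = n·p_i = [18.60, 23.25, 13.95, 23.25, 13.95]
χ² = (7−18.60)²/18.60 + (23−23.25)²/23.25 + (30−13.95)²/13.95 + (25−23.25)²/23.25 + (8−13.95)²/13.95 = 28.3728
df = 4
p-value (upper-tail) = 0.00001
At α=0.1: p < α → reject H₀

reject H₀: yes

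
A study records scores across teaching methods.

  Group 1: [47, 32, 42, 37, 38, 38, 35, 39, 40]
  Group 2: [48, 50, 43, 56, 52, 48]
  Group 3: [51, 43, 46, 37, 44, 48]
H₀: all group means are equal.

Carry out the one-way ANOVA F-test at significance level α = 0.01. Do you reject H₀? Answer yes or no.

reject H₀: yes

Group means [38.67, 49.50, 44.83], grand mean 43.524
SSB = Σnᵢ(x̄ᵢ−x̄)² = 436.905; SSW = ΣΣ(x−x̄ᵢ)² = 354.333
MSB = 436.905/2 = 218.4524; MSW = 354.333/18 = 19.6852
F = MSB/MSW = 11.0973
df = (2, 18)
p-value (upper-tail) = 0.00072
At α=0.01: p < α → reject H₀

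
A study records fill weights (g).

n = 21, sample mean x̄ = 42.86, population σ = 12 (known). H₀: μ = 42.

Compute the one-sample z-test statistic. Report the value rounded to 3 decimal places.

SE = σ/√n = 12/√21 = 2.6186
z = (x̄−μ₀)/SE = (42.86−42)/2.6186 = 0.3284

test statistic = 0.328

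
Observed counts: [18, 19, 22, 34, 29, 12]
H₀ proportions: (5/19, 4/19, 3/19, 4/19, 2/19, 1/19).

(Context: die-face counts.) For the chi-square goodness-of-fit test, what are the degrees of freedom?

degrees of freedom = 5

df = k − 1 = 6 − 1 = 5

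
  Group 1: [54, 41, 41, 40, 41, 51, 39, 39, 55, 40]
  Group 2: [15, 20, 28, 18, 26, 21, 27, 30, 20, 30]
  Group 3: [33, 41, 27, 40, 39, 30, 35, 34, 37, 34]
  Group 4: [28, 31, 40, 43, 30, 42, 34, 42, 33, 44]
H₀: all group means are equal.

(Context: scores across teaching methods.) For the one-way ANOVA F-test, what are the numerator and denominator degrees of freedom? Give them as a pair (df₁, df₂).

k = 4 groups, N = 40 total
df = (k−1, N−k) = (4−1, 40−4) = (3, 36)

degrees of freedom = [3, 36]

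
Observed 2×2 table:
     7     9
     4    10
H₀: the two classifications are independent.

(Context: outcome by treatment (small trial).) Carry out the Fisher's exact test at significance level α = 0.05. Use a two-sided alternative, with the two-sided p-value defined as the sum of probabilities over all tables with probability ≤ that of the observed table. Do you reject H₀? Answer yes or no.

reject H₀: no

Margins: r₁=16, r₂=14, c₁=11, c₂=19, n=30
p_obs = C(16,7)·C(14,4)/C(30,11); sum pmf over tables with pmf ≤ p_obs
p-value (two-sided) = 0.46640
At α=0.05: p ≥ α → fail to reject H₀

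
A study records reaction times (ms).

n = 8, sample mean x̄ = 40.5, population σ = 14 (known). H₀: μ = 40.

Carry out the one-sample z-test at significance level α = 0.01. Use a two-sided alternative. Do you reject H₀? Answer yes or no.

SE = σ/√n = 14/√8 = 4.9497
z = (x̄−μ₀)/SE = (40.5−40)/4.9497 = 0.1010
p-value (two-sided) = 0.91954
At α=0.01: p ≥ α → fail to reject H₀

reject H₀: no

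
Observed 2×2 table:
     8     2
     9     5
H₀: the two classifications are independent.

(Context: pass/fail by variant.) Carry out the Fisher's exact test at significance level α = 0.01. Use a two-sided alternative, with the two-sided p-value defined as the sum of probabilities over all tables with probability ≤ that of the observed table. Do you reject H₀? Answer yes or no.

reject H₀: no

Margins: r₁=10, r₂=14, c₁=17, c₂=7, n=24
p_obs = C(10,8)·C(14,9)/C(24,17); sum pmf over tables with pmf ≤ p_obs
p-value (two-sided) = 0.65294
At α=0.01: p ≥ α → fail to reject H₀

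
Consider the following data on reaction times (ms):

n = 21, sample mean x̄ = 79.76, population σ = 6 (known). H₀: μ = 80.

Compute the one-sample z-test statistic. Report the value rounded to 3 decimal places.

SE = σ/√n = 6/√21 = 1.3093
z = (x̄−μ₀)/SE = (79.76−80)/1.3093 = -0.1833

test statistic = -0.183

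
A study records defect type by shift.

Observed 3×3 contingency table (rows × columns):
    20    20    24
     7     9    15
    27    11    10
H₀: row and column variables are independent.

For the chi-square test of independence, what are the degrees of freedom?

degrees of freedom = 4

df = (r−1)(c−1) = (3−1)·(3−1) = 4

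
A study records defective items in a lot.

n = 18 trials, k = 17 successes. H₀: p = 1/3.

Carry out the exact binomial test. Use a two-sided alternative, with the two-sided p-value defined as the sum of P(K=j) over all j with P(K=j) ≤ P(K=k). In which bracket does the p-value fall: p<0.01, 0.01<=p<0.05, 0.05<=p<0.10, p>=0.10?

p-value bracket: p<0.01

Exact binomial: n=18, k=17, p₀=1/3=0.3333
P(X=j) = C(n,j)·p₀^j·(1−p₀)^(n−j); p = Σ P(X=j) over j with P(X=j) ≤ P(X=17)
p-value (two-sided) = 0.00000
→ bracket: p<0.01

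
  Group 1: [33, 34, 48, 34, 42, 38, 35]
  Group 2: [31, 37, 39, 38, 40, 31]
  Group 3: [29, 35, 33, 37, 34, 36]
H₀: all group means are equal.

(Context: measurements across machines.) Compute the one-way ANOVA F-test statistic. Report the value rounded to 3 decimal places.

test statistic = 1.183

Group means [37.71, 36.00, 34.00], grand mean 36.000
SSB = Σnᵢ(x̄ᵢ−x̄)² = 44.571; SSW = ΣΣ(x−x̄ᵢ)² = 301.429
MSB = 44.571/2 = 22.2857; MSW = 301.429/16 = 18.8393
F = MSB/MSW = 1.1829
df = (2, 16)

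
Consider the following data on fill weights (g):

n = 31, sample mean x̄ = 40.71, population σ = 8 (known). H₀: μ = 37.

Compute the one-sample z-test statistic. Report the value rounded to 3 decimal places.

SE = σ/√n = 8/√31 = 1.4368
z = (x̄−μ₀)/SE = (40.71−37)/1.4368 = 2.5821

test statistic = 2.582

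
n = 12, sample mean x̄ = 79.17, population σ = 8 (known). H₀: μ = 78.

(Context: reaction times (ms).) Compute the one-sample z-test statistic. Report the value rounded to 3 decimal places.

SE = σ/√n = 8/√12 = 2.3094
z = (x̄−μ₀)/SE = (79.17−78)/2.3094 = 0.5066

test statistic = 0.507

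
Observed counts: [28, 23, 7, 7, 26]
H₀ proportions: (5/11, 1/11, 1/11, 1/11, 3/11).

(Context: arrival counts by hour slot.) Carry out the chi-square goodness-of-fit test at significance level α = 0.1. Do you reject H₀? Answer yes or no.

reject H₀: yes

n = 91; E_i = n·p_i = [41.36, 8.27, 8.27, 8.27, 24.82]
χ² = (28−41.36)²/41.36 + (23−8.27)²/8.27 + (7−8.27)²/8.27 + (7−8.27)²/8.27 + (26−24.82)²/24.82 = 30.9832
df = 4
p-value (upper-tail) = 0.00000
At α=0.1: p < α → reject H₀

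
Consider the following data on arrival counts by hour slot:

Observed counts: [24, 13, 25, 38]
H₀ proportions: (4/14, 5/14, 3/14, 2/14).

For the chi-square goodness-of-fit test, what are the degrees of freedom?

df = k − 1 = 4 − 1 = 3

degrees of freedom = 3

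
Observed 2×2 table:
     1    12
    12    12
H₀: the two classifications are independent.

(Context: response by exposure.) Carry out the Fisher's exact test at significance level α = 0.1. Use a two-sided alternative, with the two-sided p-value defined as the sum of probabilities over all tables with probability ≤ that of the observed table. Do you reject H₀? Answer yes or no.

reject H₀: yes

Margins: r₁=13, r₂=24, c₁=13, c₂=24, n=37
p_obs = C(13,1)·C(24,12)/C(37,13); sum pmf over tables with pmf ≤ p_obs
p-value (two-sided) = 0.01287
At α=0.1: p < α → reject H₀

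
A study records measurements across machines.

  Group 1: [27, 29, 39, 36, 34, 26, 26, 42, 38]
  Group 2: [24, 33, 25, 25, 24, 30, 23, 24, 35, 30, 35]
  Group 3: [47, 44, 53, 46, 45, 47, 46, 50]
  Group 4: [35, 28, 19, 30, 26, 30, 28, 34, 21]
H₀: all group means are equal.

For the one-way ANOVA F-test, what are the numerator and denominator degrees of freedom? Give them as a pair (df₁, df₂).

degrees of freedom = [3, 33]

k = 4 groups, N = 37 total
df = (k−1, N−k) = (4−1, 37−4) = (3, 33)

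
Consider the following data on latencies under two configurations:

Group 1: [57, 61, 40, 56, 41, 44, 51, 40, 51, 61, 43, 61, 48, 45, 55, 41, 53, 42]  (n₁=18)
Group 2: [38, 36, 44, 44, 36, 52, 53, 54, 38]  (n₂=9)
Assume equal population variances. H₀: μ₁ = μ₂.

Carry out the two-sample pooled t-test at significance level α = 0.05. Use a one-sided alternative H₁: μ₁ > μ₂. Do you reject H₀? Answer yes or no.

x̄₁=49.444, s₁=7.740, n₁=18
x̄₂=43.889, s₂=7.457, n₂=9
s_p² = [17·7.740² + 8·7.457²]/25 = 58.5333
SE = √(s_p²·(1/18+1/9)) = 3.1234
t = (49.444−43.889)/3.1234 = 1.7787
df = 25
p-value (one-sided, H₁ greater) = 0.04373
At α=0.05: p < α → reject H₀

reject H₀: yes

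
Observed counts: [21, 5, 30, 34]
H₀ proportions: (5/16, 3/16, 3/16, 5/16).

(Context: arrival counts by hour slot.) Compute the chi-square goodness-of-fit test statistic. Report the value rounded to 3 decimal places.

test statistic = 21.597

n = 90; E_i = n·p_i = [28.12, 16.88, 16.88, 28.12]
χ² = (21−28.12)²/28.12 + (5−16.88)²/16.88 + (30−16.88)²/16.88 + (34−28.12)²/28.12 = 21.5970
df = 3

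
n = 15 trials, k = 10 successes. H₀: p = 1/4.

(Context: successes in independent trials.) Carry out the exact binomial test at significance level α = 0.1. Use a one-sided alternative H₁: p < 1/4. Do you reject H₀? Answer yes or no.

reject H₀: no

Exact binomial: n=15, k=10, p₀=1/4=0.2500
P(X≤10) from Σ C(n,i)·p₀^i·(1−p₀)^(n−i)
p-value (one-sided, H₁ less) = 0.99988
At α=0.1: p ≥ α → fail to reject H₀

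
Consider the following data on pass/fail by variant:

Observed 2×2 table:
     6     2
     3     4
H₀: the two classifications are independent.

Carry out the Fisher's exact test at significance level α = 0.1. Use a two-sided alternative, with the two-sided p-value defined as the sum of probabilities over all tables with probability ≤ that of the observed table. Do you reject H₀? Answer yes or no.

reject H₀: no

Margins: r₁=8, r₂=7, c₁=9, c₂=6, n=15
p_obs = C(8,6)·C(7,3)/C(15,9); sum pmf over tables with pmf ≤ p_obs
p-value (two-sided) = 0.31469
At α=0.1: p ≥ α → fail to reject H₀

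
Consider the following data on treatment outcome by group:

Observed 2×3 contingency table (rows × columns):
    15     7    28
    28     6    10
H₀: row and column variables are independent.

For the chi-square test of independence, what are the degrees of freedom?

df = (r−1)(c−1) = (2−1)·(3−1) = 2

degrees of freedom = 2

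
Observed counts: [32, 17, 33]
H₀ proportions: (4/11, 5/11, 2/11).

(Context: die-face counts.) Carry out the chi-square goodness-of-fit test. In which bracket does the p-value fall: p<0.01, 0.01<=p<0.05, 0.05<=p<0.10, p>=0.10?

n = 82; E_i = n·p_i = [29.82, 37.27, 14.91]
χ² = (32−29.82)²/29.82 + (17−37.27)²/37.27 + (33−14.91)²/14.91 = 33.1378
df = 2
p-value (upper-tail) = 0.00000
→ bracket: p<0.01

p-value bracket: p<0.01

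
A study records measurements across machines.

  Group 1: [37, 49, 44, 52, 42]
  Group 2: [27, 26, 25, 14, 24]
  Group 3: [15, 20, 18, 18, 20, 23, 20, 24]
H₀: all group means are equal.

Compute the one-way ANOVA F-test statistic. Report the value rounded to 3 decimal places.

Group means [44.80, 23.20, 19.75], grand mean 27.667
SSB = Σnᵢ(x̄ᵢ−x̄)² = 2068.900; SSW = ΣΣ(x−x̄ᵢ)² = 307.100
MSB = 2068.900/2 = 1034.4500; MSW = 307.100/15 = 20.4733
F = MSB/MSW = 50.5267
df = (2, 15)

test statistic = 50.527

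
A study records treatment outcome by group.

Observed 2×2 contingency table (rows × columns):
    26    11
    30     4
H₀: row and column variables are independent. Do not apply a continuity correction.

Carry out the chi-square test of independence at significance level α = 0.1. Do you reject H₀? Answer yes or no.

Row totals [37, 34], col totals [56, 15], n=71
χ² = (26−29.18)²/29.18 + (11−7.82)²/7.82 + (30−26.82)²/26.82 + (4−7.18)²/7.18 = 3.4317
df = 1
p-value (upper-tail) = 0.06395
At α=0.1: p < α → reject H₀

reject H₀: yes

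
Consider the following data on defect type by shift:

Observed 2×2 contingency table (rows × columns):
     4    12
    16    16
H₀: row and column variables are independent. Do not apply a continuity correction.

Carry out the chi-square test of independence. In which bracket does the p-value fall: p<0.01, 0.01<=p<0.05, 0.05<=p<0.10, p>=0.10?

p-value bracket: 0.05<=p<0.10

Row totals [16, 32], col totals [20, 28], n=48
χ² = (4−6.67)²/6.67 + (12−9.33)²/9.33 + (16−13.33)²/13.33 + (16−18.67)²/18.67 = 2.7429
df = 1
p-value (upper-tail) = 0.09769
→ bracket: 0.05<=p<0.10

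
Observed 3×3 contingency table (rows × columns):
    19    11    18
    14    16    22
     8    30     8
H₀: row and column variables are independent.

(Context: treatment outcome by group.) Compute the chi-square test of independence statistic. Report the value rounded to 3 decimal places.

Row totals [48, 52, 46], col totals [41, 57, 48], n=146
χ² = (19−13.48)²/13.48 + (11−18.74)²/18.74 + (18−15.78)²/15.78 + (14−14.60)²/14.60 + (16−20.30)²/20.30 + (22−17.10)²/17.10 + (8−12.92)²/12.92 + (30−17.96)²/17.96 + (8−15.12)²/15.12 = 21.4133
df = 4

test statistic = 21.413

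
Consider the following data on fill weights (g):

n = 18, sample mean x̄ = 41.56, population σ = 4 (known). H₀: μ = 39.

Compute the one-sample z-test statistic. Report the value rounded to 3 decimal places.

SE = σ/√n = 4/√18 = 0.9428
z = (x̄−μ₀)/SE = (41.56−39)/0.9428 = 2.7153

test statistic = 2.715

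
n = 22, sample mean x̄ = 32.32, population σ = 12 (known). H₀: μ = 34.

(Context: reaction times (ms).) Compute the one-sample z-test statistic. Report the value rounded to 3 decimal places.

SE = σ/√n = 12/√22 = 2.5584
z = (x̄−μ₀)/SE = (32.32−34)/2.5584 = -0.6567

test statistic = -0.657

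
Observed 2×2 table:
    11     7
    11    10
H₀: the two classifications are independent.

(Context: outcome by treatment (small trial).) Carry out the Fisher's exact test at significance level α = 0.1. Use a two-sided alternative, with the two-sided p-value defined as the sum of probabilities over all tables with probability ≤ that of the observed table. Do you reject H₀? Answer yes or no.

Margins: r₁=18, r₂=21, c₁=22, c₂=17, n=39
p_obs = C(18,11)·C(21,11)/C(39,22); sum pmf over tables with pmf ≤ p_obs
p-value (two-sided) = 0.74791
At α=0.1: p ≥ α → fail to reject H₀

reject H₀: no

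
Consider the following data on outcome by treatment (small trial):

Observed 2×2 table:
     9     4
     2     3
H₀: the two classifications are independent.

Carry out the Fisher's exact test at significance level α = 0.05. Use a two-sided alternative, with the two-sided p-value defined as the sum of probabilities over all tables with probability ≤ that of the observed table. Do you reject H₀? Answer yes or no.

Margins: r₁=13, r₂=5, c₁=11, c₂=7, n=18
p_obs = C(13,9)·C(5,2)/C(18,11); sum pmf over tables with pmf ≤ p_obs
p-value (two-sided) = 0.32598
At α=0.05: p ≥ α → fail to reject H₀

reject H₀: no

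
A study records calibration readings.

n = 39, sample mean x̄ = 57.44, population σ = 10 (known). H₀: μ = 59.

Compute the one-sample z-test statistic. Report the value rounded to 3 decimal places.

SE = σ/√n = 10/√39 = 1.6013
z = (x̄−μ₀)/SE = (57.44−59)/1.6013 = -0.9742

test statistic = -0.974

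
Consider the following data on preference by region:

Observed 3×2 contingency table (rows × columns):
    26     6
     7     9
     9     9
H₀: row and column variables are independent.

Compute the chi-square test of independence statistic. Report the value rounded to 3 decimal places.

Row totals [32, 16, 18], col totals [42, 24], n=66
χ² = (26−20.36)²/20.36 + (6−11.64)²/11.64 + (7−10.18)²/10.18 + (9−5.82)²/5.82 + (9−11.45)²/11.45 + (9−6.55)²/6.55 = 8.4710
df = 2

test statistic = 8.471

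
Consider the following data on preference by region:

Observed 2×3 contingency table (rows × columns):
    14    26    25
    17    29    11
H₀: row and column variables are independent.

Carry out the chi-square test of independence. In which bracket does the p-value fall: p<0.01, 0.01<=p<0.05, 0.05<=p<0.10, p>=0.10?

Row totals [65, 57], col totals [31, 55, 36], n=122
χ² = (14−16.52)²/16.52 + (26−29.30)²/29.30 + (25−19.18)²/19.18 + (17−14.48)²/14.48 + (29−25.70)²/25.70 + (11−16.82)²/16.82 = 5.3970
df = 2
p-value (upper-tail) = 0.06731
→ bracket: 0.05<=p<0.10

p-value bracket: 0.05<=p<0.10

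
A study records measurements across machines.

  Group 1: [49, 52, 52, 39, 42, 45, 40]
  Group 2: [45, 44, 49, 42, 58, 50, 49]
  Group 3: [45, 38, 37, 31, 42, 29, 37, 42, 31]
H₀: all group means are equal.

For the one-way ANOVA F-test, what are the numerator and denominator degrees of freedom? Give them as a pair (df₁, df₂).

k = 3 groups, N = 23 total
df = (k−1, N−k) = (3−1, 23−3) = (2, 20)

degrees of freedom = [2, 20]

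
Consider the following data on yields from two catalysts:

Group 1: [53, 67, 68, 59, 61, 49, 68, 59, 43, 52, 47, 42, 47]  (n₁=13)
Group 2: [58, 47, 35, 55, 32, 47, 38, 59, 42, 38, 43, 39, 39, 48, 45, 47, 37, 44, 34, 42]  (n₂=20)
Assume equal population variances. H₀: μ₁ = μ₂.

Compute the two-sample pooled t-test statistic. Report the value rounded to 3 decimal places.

x̄₁=55.000, s₁=9.309, n₁=13
x̄₂=43.450, s₂=7.557, n₂=20
s_p² = [12·9.309² + 19·7.557²]/31 = 68.5468
SE = √(s_p²·(1/13+1/20)) = 2.9496
t = (55.000−43.450)/2.9496 = 3.9158
df = 31

test statistic = 3.916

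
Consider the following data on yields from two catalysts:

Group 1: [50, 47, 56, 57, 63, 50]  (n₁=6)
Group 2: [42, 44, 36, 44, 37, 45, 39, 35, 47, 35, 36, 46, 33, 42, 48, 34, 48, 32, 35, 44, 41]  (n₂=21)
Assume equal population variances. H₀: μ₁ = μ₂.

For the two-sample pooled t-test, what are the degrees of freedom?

df = n₁ + n₂ − 2 = 6 + 21 − 2 = 25

degrees of freedom = 25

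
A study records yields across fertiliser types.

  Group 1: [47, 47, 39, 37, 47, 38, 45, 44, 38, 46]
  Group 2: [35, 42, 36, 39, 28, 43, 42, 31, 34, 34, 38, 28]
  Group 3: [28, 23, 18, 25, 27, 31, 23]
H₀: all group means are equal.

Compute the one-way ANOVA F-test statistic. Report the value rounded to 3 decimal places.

test statistic = 30.025

Group means [42.80, 35.83, 25.00], grand mean 35.621
SSB = Σnᵢ(x̄ᵢ−x̄)² = 1305.561; SSW = ΣΣ(x−x̄ᵢ)² = 565.267
MSB = 1305.561/2 = 652.7805; MSW = 565.267/26 = 21.7410
F = MSB/MSW = 30.0253
df = (2, 26)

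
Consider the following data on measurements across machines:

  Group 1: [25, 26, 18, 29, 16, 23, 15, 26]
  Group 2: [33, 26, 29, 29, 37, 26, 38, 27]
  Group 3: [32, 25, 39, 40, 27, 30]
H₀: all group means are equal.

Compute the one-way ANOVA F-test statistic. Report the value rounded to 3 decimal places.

Group means [22.25, 30.62, 32.17], grand mean 28.000
SSB = Σnᵢ(x̄ᵢ−x̄)² = 423.792; SSW = ΣΣ(x−x̄ᵢ)² = 544.208
MSB = 423.792/2 = 211.8958; MSW = 544.208/19 = 28.6425
F = MSB/MSW = 7.3979
df = (2, 19)

test statistic = 7.398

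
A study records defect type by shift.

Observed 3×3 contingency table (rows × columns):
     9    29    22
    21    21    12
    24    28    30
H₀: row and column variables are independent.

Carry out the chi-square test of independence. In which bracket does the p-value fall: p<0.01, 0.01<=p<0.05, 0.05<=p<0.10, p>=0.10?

Row totals [60, 54, 82], col totals [54, 78, 64], n=196
χ² = (9−16.53)²/16.53 + (29−23.88)²/23.88 + (22−19.59)²/19.59 + (21−14.88)²/14.88 + (21−21.49)²/21.49 + (12−17.63)²/17.63 + (24−22.59)²/22.59 + (28−32.63)²/32.63 + (30−26.78)²/26.78 = 10.2893
df = 4
p-value (upper-tail) = 0.03583
→ bracket: 0.01<=p<0.05

p-value bracket: 0.01<=p<0.05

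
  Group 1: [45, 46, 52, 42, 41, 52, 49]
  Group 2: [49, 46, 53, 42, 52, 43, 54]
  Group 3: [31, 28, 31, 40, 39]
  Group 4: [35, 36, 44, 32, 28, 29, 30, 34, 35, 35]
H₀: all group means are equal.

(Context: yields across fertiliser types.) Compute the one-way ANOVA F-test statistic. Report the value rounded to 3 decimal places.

Group means [46.71, 48.43, 33.80, 33.80], grand mean 40.448
SSB = Σnᵢ(x̄ᵢ−x̄)² = 1383.630; SSW = ΣΣ(x−x̄ᵢ)² = 563.543
MSB = 1383.630/3 = 461.2099; MSW = 563.543/25 = 22.5417
F = MSB/MSW = 20.4603
df = (3, 25)

test statistic = 20.460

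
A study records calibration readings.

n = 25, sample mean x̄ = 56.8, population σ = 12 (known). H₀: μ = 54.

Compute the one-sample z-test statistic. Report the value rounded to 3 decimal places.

SE = σ/√n = 12/√25 = 2.4000
z = (x̄−μ₀)/SE = (56.8−54)/2.4000 = 1.1667

test statistic = 1.167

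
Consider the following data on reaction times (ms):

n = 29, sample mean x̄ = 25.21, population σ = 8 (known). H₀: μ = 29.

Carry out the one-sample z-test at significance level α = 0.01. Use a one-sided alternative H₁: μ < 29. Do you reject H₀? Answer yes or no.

reject H₀: yes

SE = σ/√n = 8/√29 = 1.4856
z = (x̄−μ₀)/SE = (25.21−29)/1.4856 = -2.5512
p-value (one-sided, H₁ less) = 0.00537
At α=0.01: p < α → reject H₀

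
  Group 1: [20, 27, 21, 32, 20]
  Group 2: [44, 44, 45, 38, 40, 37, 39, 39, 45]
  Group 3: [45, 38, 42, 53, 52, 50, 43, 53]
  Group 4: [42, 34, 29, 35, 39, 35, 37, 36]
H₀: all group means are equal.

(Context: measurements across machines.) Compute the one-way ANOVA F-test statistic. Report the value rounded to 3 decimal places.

test statistic = 28.610

Group means [24.00, 41.22, 47.00, 35.88], grand mean 38.467
SSB = Σnᵢ(x̄ᵢ−x̄)² = 1751.036; SSW = ΣΣ(x−x̄ᵢ)² = 530.431
MSB = 1751.036/3 = 583.6787; MSW = 530.431/26 = 20.4012
F = MSB/MSW = 28.6101
df = (3, 26)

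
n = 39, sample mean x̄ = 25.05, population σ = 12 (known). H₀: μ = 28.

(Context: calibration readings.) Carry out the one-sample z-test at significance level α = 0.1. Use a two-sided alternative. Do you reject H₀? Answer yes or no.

SE = σ/√n = 12/√39 = 1.9215
z = (x̄−μ₀)/SE = (25.05−28)/1.9215 = -1.5352
p-value (two-sided) = 0.12473
At α=0.1: p ≥ α → fail to reject H₀

reject H₀: no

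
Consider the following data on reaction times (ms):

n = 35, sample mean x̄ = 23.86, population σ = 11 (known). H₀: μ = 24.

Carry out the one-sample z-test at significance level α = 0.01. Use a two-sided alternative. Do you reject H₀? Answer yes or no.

reject H₀: no

SE = σ/√n = 11/√35 = 1.8593
z = (x̄−μ₀)/SE = (23.86−24)/1.8593 = -0.0753
p-value (two-sided) = 0.93998
At α=0.01: p ≥ α → fail to reject H₀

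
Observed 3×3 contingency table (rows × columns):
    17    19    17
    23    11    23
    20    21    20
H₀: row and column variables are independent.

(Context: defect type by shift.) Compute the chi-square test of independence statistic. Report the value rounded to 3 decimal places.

Row totals [53, 57, 61], col totals [60, 51, 60], n=171
χ² = (17−18.60)²/18.60 + (19−15.81)²/15.81 + (17−18.60)²/18.60 + (23−20.00)²/20.00 + (11−17.00)²/17.00 + (23−20.00)²/20.00 + (20−21.40)²/21.40 + (21−18.19)²/18.19 + (20−21.40)²/21.40 = 4.5539
df = 4

test statistic = 4.554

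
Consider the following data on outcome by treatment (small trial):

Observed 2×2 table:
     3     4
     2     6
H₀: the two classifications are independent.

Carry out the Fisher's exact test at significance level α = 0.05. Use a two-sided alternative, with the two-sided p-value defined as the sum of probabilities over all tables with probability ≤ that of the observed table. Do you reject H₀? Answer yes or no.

Margins: r₁=7, r₂=8, c₁=5, c₂=10, n=15
p_obs = C(7,3)·C(8,2)/C(15,5); sum pmf over tables with pmf ≤ p_obs
p-value (two-sided) = 0.60839
At α=0.05: p ≥ α → fail to reject H₀

reject H₀: no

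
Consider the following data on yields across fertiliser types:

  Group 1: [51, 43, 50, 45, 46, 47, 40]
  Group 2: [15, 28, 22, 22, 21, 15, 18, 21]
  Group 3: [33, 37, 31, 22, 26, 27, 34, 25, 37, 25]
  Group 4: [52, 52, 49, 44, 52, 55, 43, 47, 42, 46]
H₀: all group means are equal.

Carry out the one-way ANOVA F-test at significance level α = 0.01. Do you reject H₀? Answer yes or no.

reject H₀: yes

Group means [46.00, 20.25, 29.70, 48.20], grand mean 36.086
SSB = Σnᵢ(x̄ᵢ−x̄)² = 4569.543; SSW = ΣΣ(x−x̄ᵢ)² = 657.200
MSB = 4569.543/3 = 1523.1810; MSW = 657.200/31 = 21.2000
F = MSB/MSW = 71.8482
df = (3, 31)
p-value (upper-tail) = 0.00000
At α=0.01: p < α → reject H₀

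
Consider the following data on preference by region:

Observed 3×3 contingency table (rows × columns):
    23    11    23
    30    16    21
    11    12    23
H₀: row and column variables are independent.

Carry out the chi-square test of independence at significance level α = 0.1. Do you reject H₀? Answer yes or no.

reject H₀: no

Row totals [57, 67, 46], col totals [64, 39, 67], n=170
χ² = (23−21.46)²/21.46 + (11−13.08)²/13.08 + (23−22.46)²/22.46 + (30−25.22)²/25.22 + (16−15.37)²/15.37 + (21−26.41)²/26.41 + (11−17.32)²/17.32 + (12−10.55)²/10.55 + (23−18.13)²/18.13 = 6.3018
df = 4
p-value (upper-tail) = 0.17771
At α=0.1: p ≥ α → fail to reject H₀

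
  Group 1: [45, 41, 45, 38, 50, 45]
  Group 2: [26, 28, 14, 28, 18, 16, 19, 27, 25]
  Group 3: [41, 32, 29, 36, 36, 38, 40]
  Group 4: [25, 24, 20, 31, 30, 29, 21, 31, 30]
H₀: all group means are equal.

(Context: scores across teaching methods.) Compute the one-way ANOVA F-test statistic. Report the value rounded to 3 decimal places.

test statistic = 30.811

Group means [44.00, 22.33, 36.00, 26.78], grand mean 30.903
SSB = Σnᵢ(x̄ᵢ−x̄)² = 2025.154; SSW = ΣΣ(x−x̄ᵢ)² = 591.556
MSB = 2025.154/3 = 675.0514; MSW = 591.556/27 = 21.9095
F = MSB/MSW = 30.8109
df = (3, 27)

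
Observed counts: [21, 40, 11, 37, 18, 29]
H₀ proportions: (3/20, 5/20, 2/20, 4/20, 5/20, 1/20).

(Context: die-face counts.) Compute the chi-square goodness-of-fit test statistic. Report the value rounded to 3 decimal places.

test statistic = 71.635

n = 156; E_i = n·p_i = [23.40, 39.00, 15.60, 31.20, 39.00, 7.80]
χ² = (21−23.40)²/23.40 + (40−39.00)²/39.00 + (11−15.60)²/15.60 + (37−31.20)²/31.20 + (18−39.00)²/39.00 + (29−7.80)²/7.80 = 71.6346
df = 5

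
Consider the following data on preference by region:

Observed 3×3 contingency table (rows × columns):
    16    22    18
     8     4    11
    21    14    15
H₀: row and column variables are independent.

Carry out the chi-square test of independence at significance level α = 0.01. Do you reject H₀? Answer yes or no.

reject H₀: no

Row totals [56, 23, 50], col totals [45, 40, 44], n=129
χ² = (16−19.53)²/19.53 + (22−17.36)²/17.36 + (18−19.10)²/19.10 + (8−8.02)²/8.02 + (4−7.13)²/7.13 + (11−7.84)²/7.84 + (21−17.44)²/17.44 + (14−15.50)²/15.50 + (15−17.05)²/17.05 = 5.7040
df = 4
p-value (upper-tail) = 0.22237
At α=0.01: p ≥ α → fail to reject H₀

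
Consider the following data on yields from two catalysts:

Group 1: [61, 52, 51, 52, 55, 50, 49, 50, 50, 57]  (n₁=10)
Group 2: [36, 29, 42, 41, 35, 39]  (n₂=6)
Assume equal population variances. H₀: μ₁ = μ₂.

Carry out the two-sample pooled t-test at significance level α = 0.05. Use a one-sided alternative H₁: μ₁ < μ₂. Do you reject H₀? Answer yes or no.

x̄₁=52.700, s₁=3.831, n₁=10
x̄₂=37.000, s₂=4.775, n₂=6
s_p² = [9·3.831² + 5·4.775²]/14 = 17.5786
SE = √(s_p²·(1/10+1/6)) = 2.1651
t = (52.700−37.000)/2.1651 = 7.2514
df = 14
p-value (one-sided, H₁ less) = 1.00000
At α=0.05: p ≥ α → fail to reject H₀

reject H₀: no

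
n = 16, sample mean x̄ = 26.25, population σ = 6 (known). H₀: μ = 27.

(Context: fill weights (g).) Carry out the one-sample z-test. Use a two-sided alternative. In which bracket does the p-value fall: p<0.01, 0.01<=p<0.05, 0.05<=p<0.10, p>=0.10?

SE = σ/√n = 6/√16 = 1.5000
z = (x̄−μ₀)/SE = (26.25−27)/1.5000 = -0.5000
p-value (two-sided) = 0.61708
→ bracket: p>=0.10

p-value bracket: p>=0.10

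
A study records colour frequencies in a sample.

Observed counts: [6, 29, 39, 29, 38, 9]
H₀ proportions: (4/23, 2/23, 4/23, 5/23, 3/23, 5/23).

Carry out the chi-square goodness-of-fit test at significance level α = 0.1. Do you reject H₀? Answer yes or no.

reject H₀: yes

n = 150; E_i = n·p_i = [26.09, 13.04, 26.09, 32.61, 19.57, 32.61]
χ² = (6−26.09)²/26.09 + (29−13.04)²/13.04 + (39−26.09)²/26.09 + (29−32.61)²/32.61 + (38−19.57)²/19.57 + (9−32.61)²/32.61 = 76.2408
df = 5
p-value (upper-tail) = 0.00000
At α=0.1: p < α → reject H₀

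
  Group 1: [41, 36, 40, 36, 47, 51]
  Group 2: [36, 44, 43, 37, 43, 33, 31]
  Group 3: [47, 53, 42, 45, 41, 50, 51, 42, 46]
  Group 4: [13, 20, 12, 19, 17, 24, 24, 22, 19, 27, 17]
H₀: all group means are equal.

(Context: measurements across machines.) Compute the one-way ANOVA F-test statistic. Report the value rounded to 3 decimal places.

test statistic = 56.639

Group means [41.83, 38.14, 46.33, 19.45], grand mean 34.818
SSB = Σnᵢ(x̄ᵢ−x̄)² = 4162.491; SSW = ΣΣ(x−x̄ᵢ)² = 710.418
MSB = 4162.491/3 = 1387.4971; MSW = 710.418/29 = 24.4972
F = MSB/MSW = 56.6391
df = (3, 29)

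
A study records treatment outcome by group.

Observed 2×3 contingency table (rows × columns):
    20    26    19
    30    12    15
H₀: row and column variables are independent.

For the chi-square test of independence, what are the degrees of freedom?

degrees of freedom = 2

df = (r−1)(c−1) = (2−1)·(3−1) = 2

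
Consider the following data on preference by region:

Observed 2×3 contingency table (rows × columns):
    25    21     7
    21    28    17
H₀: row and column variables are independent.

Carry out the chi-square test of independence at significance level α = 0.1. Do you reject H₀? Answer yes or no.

reject H₀: no

Row totals [53, 66], col totals [46, 49, 24], n=119
χ² = (25−20.49)²/20.49 + (21−21.82)²/21.82 + (7−10.69)²/10.69 + (21−25.51)²/25.51 + (28−27.18)²/27.18 + (17−13.31)²/13.31 = 4.1438
df = 2
p-value (upper-tail) = 0.12595
At α=0.1: p ≥ α → fail to reject H₀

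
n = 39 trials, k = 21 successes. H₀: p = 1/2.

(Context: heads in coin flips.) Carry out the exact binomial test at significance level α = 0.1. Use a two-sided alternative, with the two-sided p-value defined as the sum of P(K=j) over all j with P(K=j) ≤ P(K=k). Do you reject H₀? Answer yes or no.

Exact binomial: n=39, k=21, p₀=1/2=0.5000
P(X=j) = C(n,j)·p₀^j·(1−p₀)^(n−j); p = Σ P(X=j) over j with P(X=j) ≤ P(X=21)
p-value (two-sided) = 0.74926
At α=0.1: p ≥ α → fail to reject H₀

reject H₀: no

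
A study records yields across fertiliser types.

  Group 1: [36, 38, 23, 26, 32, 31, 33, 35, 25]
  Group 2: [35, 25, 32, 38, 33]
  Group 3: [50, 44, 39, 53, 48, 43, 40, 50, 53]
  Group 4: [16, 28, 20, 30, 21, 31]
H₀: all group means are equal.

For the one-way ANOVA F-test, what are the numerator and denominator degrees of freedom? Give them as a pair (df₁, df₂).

degrees of freedom = [3, 25]

k = 4 groups, N = 29 total
df = (k−1, N−k) = (4−1, 29−4) = (3, 25)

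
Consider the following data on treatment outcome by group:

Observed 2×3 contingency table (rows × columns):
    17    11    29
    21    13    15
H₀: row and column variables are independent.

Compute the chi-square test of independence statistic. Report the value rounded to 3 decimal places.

Row totals [57, 49], col totals [38, 24, 44], n=106
χ² = (17−20.43)²/20.43 + (11−12.91)²/12.91 + (29−23.66)²/23.66 + (21−17.57)²/17.57 + (13−11.09)²/11.09 + (15−20.34)²/20.34 = 4.4639
df = 2

test statistic = 4.464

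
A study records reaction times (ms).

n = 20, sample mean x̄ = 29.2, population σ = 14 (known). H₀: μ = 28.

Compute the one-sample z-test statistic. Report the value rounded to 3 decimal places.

SE = σ/√n = 14/√20 = 3.1305
z = (x̄−μ₀)/SE = (29.2−28)/3.1305 = 0.3833

test statistic = 0.383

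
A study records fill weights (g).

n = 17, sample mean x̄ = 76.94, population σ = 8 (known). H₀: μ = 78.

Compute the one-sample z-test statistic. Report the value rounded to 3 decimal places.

test statistic = -0.546

SE = σ/√n = 8/√17 = 1.9403
z = (x̄−μ₀)/SE = (76.94−78)/1.9403 = -0.5463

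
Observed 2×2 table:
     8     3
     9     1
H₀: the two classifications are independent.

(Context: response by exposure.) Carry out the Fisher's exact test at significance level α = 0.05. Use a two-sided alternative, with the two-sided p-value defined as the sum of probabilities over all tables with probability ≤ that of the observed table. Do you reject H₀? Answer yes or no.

Margins: r₁=11, r₂=10, c₁=17, c₂=4, n=21
p_obs = C(11,8)·C(10,9)/C(21,17); sum pmf over tables with pmf ≤ p_obs
p-value (two-sided) = 0.58647
At α=0.05: p ≥ α → fail to reject H₀

reject H₀: no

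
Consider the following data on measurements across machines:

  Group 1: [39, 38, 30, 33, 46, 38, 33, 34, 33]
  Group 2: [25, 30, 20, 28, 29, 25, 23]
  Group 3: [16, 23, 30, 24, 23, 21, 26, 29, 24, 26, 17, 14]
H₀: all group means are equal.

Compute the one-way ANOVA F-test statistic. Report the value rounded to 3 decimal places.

Group means [36.00, 25.71, 22.75], grand mean 27.750
SSB = Σnᵢ(x̄ᵢ−x̄)² = 941.571; SSW = ΣΣ(x−x̄ᵢ)² = 533.679
MSB = 941.571/2 = 470.7857; MSW = 533.679/25 = 21.3471
F = MSB/MSW = 22.0538
df = (2, 25)

test statistic = 22.054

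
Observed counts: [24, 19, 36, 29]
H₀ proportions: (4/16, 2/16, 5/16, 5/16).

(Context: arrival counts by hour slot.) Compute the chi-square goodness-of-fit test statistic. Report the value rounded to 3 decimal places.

n = 108; E_i = n·p_i = [27.00, 13.50, 33.75, 33.75]
χ² = (24−27.00)²/27.00 + (19−13.50)²/13.50 + (36−33.75)²/33.75 + (29−33.75)²/33.75 = 3.3926
df = 3

test statistic = 3.393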